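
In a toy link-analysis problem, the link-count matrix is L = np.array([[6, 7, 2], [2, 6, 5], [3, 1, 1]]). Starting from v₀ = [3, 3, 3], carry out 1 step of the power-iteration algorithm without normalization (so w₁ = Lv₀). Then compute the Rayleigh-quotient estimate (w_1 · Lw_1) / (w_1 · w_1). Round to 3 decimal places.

λ ≈ 11.716

w1 = Lv₀ = (6·3 + 7·3 + 2·3; 2·3 + 6·3 + 5·3; 3·3 + 1·3 + 1·3) = (45, 39, 15)
Lw1 = (573, 399, 189)
w1·Lw1 = 45·573 + 39·399 + 15·189 = 44181; w1·w1 = 45·45 + 39·39 + 15·15 = 3771
λ ≈ 44181/3771 = 11.716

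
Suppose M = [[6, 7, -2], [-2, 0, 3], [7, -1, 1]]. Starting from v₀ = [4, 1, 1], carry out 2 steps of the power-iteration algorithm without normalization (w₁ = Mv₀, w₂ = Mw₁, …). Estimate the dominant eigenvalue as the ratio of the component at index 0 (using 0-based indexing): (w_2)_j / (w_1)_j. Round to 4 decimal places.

2.8621

w1 = Mv₀ = (29, -5, 28)
w2 = Mw1 = (83, 26, 236)
Ratio at component: 83 / 29 = 2.8621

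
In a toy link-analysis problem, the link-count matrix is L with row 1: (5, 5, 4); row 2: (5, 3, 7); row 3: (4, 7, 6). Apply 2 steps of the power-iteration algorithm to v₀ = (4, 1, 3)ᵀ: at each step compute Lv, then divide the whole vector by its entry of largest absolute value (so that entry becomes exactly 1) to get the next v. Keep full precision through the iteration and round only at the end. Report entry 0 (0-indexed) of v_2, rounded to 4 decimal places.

0.8105

Lv0 = (37.00000, 44.00000, 41.00000); divide by 44.00000 → v1 = (0.84091, 1.00000, 0.93182)
Lv1 = (12.93182, 13.72727, 15.95455); divide by 15.95455 → v2 = (0.81054, 0.86040, 1.00000)
Requested entry of v2: 569/702 = 0.8105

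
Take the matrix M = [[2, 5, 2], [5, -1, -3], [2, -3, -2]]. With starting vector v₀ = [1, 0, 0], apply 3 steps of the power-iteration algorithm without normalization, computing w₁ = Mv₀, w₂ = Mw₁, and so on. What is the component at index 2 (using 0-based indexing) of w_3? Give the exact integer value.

99

w1 = Mv₀ = (2·1 + 5·0 + 2·0; 5·1 + (-1)·0 + (-3)·0; 2·1 + (-3)·0 + (-2)·0) = (2, 5, 2)
w2 = Mw1 = (2·2 + 5·5 + 2·2; 5·2 + (-1)·5 + (-3)·2; 2·2 + (-3)·5 + (-2)·2) = (33, -1, -15)
w3 = Mw2 = (31, 211, 99)
The requested component of w3 is 99.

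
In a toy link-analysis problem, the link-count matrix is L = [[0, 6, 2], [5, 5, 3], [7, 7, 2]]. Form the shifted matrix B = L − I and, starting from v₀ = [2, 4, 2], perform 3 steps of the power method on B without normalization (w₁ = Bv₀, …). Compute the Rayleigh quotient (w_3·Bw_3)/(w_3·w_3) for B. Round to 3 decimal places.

B = L − I has rows (-1, 6, 2); (5, 4, 3); (7, 7, 1)
w1 = Bv₀ = ((-1)·2 + 6·4 + 2·2; 5·2 + 4·4 + 3·2; 7·2 + 7·4 + 1·2) = (26, 32, 44)
w2 = Bw1 = ((-1)·26 + 6·32 + 2·44; 5·26 + 4·32 + 3·44; 7·26 + 7·32 + 1·44) = (254, 390, 450)
w3 = Bw2 = (2986, 4180, 4958)
Bw3 = (32010, 46524, 55120)
w3·Bw3 = 563337140; w3·w3 = 50970360; μ ≈ 563337140/50970360 = 11.052

11.052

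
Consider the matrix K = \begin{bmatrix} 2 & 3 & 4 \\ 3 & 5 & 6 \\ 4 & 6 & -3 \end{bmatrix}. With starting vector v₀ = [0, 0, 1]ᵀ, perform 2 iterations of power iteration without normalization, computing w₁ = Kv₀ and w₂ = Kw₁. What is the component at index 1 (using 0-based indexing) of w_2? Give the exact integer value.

w1 = Kv₀ = (4, 6, -3)
w2 = Kw1 = (14, 24, 61)
The requested component of w2 is 24.

24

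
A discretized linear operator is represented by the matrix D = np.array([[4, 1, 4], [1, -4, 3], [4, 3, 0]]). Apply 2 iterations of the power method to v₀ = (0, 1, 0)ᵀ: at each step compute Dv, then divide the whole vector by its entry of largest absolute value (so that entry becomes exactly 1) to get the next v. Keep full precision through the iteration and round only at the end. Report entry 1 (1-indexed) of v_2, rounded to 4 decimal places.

Dv0 = (1.00000, -4.00000, 3.00000); divide by -4.00000 → v1 = (-0.25000, 1.00000, -0.75000)
Dv1 = (-3.00000, -6.50000, 2.00000); divide by -6.50000 → v2 = (0.46154, 1.00000, -0.30769)
Requested entry of v2: 12/26 = 0.4615

0.4615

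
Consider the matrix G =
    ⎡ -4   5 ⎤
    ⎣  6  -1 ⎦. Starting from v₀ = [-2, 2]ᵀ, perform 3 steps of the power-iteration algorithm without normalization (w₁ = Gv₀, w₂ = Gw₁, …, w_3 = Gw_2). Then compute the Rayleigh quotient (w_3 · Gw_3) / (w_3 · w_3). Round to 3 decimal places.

w1 = Gv₀ = ((-4)·(-2) + 5·2; 6·(-2) + (-1)·2) = (18, -14)
w2 = Gw1 = ((-4)·18 + 5·(-14); 6·18 + (-1)·(-14)) = (-142, 122)
w3 = Gw2 = (1178, -974)
Gw3 = (-9582, 8042)
w3·Gw3 = 1178·(-9582) + (-974)·8042 = -19120504; w3·w3 = 1178·1178 + (-974)·(-974) = 2336360
λ ≈ -19120504/2336360 = -8.184

λ ≈ -8.184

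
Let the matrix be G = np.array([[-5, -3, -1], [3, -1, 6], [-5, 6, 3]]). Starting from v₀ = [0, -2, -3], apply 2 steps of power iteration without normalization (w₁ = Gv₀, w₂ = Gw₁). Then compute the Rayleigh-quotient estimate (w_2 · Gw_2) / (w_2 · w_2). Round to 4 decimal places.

w1 = Gv₀ = ((-5)·0 + (-3)·(-2) + (-1)·(-3); 3·0 + (-1)·(-2) + 6·(-3); (-5)·0 + 6·(-2) + 3·(-3)) = (9, -16, -21)
w2 = Gw1 = ((-5)·9 + (-3)·(-16) + (-1)·(-21); 3·9 + (-1)·(-16) + 6·(-21); (-5)·9 + 6·(-16) + 3·(-21)) = (24, -83, -204)
Gw2 = (333, -1069, -1230)
w2·Gw2 = 24·333 + (-83)·(-1069) + (-204)·(-1230) = 347639; w2·w2 = 24·24 + (-83)·(-83) + (-204)·(-204) = 49081
λ ≈ 347639/49081 = 7.0830

7.0830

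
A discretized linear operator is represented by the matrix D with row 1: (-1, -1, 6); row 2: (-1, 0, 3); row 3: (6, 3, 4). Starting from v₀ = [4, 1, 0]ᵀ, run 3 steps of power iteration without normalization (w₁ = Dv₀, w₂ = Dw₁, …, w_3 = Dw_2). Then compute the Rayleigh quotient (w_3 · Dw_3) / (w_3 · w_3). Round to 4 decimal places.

λ ≈ 5.1281

w1 = Dv₀ = (-5, -4, 27)
w2 = Dw1 = (171, 86, 66)
w3 = Dw2 = (139, 27, 1548)
Dw3 = (9122, 4505, 7107)
w3·Dw3 = 139·9122 + 27·4505 + 1548·7107 = 12391229; w3·w3 = 139·139 + 27·27 + 1548·1548 = 2416354
λ ≈ 12391229/2416354 = 5.1281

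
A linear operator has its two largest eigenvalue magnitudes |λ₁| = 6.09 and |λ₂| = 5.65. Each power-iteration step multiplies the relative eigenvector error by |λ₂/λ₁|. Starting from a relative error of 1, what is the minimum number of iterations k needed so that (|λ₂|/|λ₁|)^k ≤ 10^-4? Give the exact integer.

|λ₂/λ₁| = 5.65/6.09 = 0.92775
Need k ≥ ln(10^-4) / ln(0.92775) = -9.2103 / -0.0750 ≈ 122.817
Smallest integer k satisfying the bound: 123

123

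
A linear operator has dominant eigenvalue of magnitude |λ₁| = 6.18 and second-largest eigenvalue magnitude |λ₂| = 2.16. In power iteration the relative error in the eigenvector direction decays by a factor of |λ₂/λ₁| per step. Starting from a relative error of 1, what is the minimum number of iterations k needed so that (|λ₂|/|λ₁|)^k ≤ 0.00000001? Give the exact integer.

18

|λ₂/λ₁| = 2.16/6.18 = 0.34951
Need k ≥ ln(0.00000001) / ln(0.34951) = -18.4207 / -1.0512 ≈ 17.523
Smallest integer k satisfying the bound: 18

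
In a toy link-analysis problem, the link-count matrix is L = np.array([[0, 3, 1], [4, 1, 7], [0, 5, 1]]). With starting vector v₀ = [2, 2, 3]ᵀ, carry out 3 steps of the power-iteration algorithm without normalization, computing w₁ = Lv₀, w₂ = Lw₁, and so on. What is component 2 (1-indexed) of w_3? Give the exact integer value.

1758

w1 = Lv₀ = (9, 31, 13)
w2 = Lw1 = (106, 158, 168)
w3 = Lw2 = (642, 1758, 958)
The requested component of w3 is 1758.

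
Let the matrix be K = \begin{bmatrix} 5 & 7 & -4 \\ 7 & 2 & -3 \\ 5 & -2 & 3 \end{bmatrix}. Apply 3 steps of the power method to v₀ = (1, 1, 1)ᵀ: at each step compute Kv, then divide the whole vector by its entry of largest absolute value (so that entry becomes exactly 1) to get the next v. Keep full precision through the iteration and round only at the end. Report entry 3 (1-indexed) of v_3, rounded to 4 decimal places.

Kv0 = (8.00000, 6.00000, 6.00000); divide by 8.00000 → v1 = (1.00000, 0.75000, 0.75000)
Kv1 = (7.25000, 6.25000, 5.75000); divide by 7.25000 → v2 = (1.00000, 0.86207, 0.79310)
Kv2 = (7.86207, 6.34483, 5.65517); divide by 7.86207 → v3 = (1.00000, 0.80702, 0.71930)
Requested entry of v3: 328/456 = 0.7193

0.7193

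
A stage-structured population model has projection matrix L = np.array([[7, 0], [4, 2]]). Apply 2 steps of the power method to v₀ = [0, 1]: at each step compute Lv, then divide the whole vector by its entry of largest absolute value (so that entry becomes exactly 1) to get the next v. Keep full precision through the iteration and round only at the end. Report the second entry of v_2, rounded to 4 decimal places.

1.0000

Lv0 = (0.00000, 2.00000); divide by 2.00000 → v1 = (0.00000, 1.00000)
Lv1 = (0.00000, 2.00000); divide by 2.00000 → v2 = (0.00000, 1.00000)
Requested entry of v2: 4/4 = 1.0000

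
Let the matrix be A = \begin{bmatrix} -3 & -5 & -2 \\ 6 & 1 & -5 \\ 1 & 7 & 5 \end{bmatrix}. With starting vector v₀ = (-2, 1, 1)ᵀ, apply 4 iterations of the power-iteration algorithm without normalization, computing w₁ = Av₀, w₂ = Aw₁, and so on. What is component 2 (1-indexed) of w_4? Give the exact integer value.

w1 = Av₀ = (-1, -16, 10)
w2 = Aw1 = (63, -72, -63)
w3 = Aw2 = (297, 621, -756)
w4 = Aw3 = (-2484, 6183, 864)
The requested component of w4 is 6183.

6183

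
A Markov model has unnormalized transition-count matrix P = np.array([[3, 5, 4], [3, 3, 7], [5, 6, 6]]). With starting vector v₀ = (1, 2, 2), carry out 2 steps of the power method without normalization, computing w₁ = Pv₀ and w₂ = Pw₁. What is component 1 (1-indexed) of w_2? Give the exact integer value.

294

w1 = Pv₀ = (21, 23, 29)
w2 = Pw1 = (294, 335, 417)
The requested component of w2 is 294.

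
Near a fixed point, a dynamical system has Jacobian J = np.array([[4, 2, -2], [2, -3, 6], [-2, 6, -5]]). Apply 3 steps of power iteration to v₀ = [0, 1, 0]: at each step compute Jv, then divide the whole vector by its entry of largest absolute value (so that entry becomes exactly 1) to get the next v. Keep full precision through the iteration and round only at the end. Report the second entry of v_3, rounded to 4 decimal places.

Jv0 = (2.00000, -3.00000, 6.00000); divide by 6.00000 → v1 = (0.33333, -0.50000, 1.00000)
Jv1 = (-1.66667, 8.16667, -8.66667); divide by -8.66667 → v2 = (0.19231, -0.94231, 1.00000)
Jv2 = (-3.11538, 9.21154, -11.03846); divide by -11.03846 → v3 = (0.28223, -0.83449, 1.00000)
Requested entry of v3: -479/574 = -0.8345

-0.8345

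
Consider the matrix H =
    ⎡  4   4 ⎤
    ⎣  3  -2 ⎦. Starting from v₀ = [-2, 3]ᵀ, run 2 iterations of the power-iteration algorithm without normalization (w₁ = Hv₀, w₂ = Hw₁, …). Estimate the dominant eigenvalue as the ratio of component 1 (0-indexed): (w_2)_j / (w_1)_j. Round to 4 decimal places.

-3.0000

w1 = Hv₀ = (4, -12)
w2 = Hw1 = (-32, 36)
Ratio at component: 36 / -12 = -3.0000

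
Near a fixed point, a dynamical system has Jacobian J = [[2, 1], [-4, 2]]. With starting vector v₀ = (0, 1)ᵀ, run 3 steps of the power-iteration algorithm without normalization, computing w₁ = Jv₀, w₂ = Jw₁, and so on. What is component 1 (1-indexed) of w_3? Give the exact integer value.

8

w1 = Jv₀ = (1, 2)
w2 = Jw1 = (4, 0)
w3 = Jw2 = (8, -16)
The requested component of w3 is 8.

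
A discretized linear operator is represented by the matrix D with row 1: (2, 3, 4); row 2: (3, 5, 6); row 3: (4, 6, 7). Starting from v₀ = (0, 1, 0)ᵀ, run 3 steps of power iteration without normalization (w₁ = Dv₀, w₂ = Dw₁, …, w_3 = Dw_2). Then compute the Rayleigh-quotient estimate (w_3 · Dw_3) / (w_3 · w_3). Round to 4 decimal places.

λ ≈ 14.1365

w1 = Dv₀ = (3, 5, 6)
w2 = Dw1 = (45, 70, 84)
w3 = Dw2 = (636, 989, 1188)
Dw3 = (8991, 13981, 16794)
w3·Dw3 = 636·8991 + 989·13981 + 1188·16794 = 39496757; w3·w3 = 636·636 + 989·989 + 1188·1188 = 2793961
λ ≈ 39496757/2793961 = 14.1365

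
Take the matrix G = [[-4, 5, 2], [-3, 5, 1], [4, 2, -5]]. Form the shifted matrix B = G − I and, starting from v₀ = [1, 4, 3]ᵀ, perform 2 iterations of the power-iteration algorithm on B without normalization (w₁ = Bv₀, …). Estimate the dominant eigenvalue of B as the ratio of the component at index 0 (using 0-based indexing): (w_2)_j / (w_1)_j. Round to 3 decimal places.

B = G − I has rows (-5, 5, 2); (-3, 4, 1); (4, 2, -6)
w1 = Bv₀ = ((-5)·1 + 5·4 + 2·3; (-3)·1 + 4·4 + 1·3; 4·1 + 2·4 + (-6)·3) = (21, 16, -6)
w2 = Bw1 = ((-5)·21 + 5·16 + 2·(-6); (-3)·21 + 4·16 + 1·(-6); 4·21 + 2·16 + (-6)·(-6)) = (-37, -5, 152)
Ratio: -37/21 = -1.762

μ ≈ -1.762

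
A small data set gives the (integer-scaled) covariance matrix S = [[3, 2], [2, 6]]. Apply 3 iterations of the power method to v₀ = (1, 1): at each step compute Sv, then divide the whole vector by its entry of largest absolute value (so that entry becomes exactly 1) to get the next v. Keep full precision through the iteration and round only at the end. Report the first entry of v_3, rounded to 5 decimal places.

0.50976

Sv0 = (5.000000, 8.000000); divide by 8.000000 → v1 = (0.625000, 1.000000)
Sv1 = (3.875000, 7.250000); divide by 7.250000 → v2 = (0.534483, 1.000000)
Sv2 = (3.603448, 7.068966); divide by 7.068966 → v3 = (0.509756, 1.000000)
Requested entry of v3: 209/410 = 0.50976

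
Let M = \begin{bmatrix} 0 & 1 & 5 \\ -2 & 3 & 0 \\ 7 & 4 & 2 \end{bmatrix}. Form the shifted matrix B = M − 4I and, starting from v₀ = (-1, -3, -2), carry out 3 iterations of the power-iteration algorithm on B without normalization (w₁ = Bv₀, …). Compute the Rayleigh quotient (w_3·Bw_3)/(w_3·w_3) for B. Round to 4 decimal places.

B = M − 4I has rows (-4, 1, 5); (-2, -1, 0); (7, 4, -2)
w1 = Bv₀ = ((-4)·(-1) + 1·(-3) + 5·(-2); (-2)·(-1) + (-1)·(-3) + 0·(-2); 7·(-1) + 4·(-3) + (-2)·(-2)) = (-9, 5, -15)
w2 = Bw1 = ((-4)·(-9) + 1·5 + 5·(-15); (-2)·(-9) + (-1)·5 + 0·(-15); 7·(-9) + 4·5 + (-2)·(-15)) = (-34, 13, -13)
w3 = Bw2 = (84, 55, -160)
Bw3 = (-1081, -223, 1128)
w3·Bw3 = -283549; w3·w3 = 35681; μ ≈ -283549/35681 = -7.9468

μ ≈ -7.9468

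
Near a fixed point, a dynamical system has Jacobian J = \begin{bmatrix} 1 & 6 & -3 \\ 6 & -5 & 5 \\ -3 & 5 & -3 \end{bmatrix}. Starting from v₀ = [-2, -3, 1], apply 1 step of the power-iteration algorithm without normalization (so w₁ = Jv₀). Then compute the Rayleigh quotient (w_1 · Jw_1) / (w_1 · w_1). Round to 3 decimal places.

w1 = Jv₀ = (1·(-2) + 6·(-3) + (-3)·1; 6·(-2) + (-5)·(-3) + 5·1; (-3)·(-2) + 5·(-3) + (-3)·1) = (-23, 8, -12)
Jw1 = (61, -238, 145)
w1·Jw1 = (-23)·61 + 8·(-238) + (-12)·145 = -5047; w1·w1 = (-23)·(-23) + 8·8 + (-12)·(-12) = 737
λ ≈ -5047/737 = -6.848

-6.848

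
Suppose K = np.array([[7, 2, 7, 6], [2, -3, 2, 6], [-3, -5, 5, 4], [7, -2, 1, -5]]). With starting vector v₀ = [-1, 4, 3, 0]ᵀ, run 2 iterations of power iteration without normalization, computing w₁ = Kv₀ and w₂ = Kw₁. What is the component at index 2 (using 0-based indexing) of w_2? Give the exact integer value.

w1 = Kv₀ = (22, -8, -2, -12)
w2 = Kw1 = (52, -8, -84, 228)
The requested component of w2 is -84.

-84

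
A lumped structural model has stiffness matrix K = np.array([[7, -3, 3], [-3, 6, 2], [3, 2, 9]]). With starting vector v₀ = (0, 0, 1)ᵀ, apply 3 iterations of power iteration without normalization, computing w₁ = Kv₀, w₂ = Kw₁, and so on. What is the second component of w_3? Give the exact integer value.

w1 = Kv₀ = (3, 2, 9)
w2 = Kw1 = (42, 21, 94)
w3 = Kw2 = (513, 188, 1014)
The requested component of w3 is 188.

188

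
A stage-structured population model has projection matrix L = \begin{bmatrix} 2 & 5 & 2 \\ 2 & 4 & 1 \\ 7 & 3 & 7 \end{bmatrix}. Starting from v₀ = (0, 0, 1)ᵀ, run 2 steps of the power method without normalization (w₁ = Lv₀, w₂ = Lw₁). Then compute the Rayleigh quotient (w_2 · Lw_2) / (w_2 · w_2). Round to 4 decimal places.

w1 = Lv₀ = (2·0 + 5·0 + 2·1; 2·0 + 4·0 + 1·1; 7·0 + 3·0 + 7·1) = (2, 1, 7)
w2 = Lw1 = (2·2 + 5·1 + 2·7; 2·2 + 4·1 + 1·7; 7·2 + 3·1 + 7·7) = (23, 15, 66)
Lw2 = (253, 172, 668)
w2·Lw2 = 23·253 + 15·172 + 66·668 = 52487; w2·w2 = 23·23 + 15·15 + 66·66 = 5110
λ ≈ 52487/5110 = 10.2714

λ ≈ 10.2714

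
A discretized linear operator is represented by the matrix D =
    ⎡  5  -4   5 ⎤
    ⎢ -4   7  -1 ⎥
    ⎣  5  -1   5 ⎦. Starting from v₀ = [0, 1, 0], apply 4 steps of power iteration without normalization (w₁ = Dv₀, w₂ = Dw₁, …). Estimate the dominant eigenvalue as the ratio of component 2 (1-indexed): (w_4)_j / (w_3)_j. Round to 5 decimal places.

λ ≈ 11.59915

w1 = Dv₀ = (5·0 + (-4)·1 + 5·0; (-4)·0 + 7·1 + (-1)·0; 5·0 + (-1)·1 + 5·0) = (-4, 7, -1)
w2 = Dw1 = (5·(-4) + (-4)·7 + 5·(-1); (-4)·(-4) + 7·7 + (-1)·(-1); 5·(-4) + (-1)·7 + 5·(-1)) = (-53, 66, -32)
w3 = Dw2 = (-689, 706, -491)
w4 = Dw3 = (-8724, 8189, -6606)
Ratio at component: 8189 / 706 = 11.59915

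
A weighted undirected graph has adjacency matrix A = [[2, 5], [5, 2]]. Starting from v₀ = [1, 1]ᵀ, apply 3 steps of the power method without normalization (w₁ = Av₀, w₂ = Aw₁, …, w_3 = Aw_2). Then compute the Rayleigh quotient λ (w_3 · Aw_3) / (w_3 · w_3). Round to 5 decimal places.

w1 = Av₀ = (7, 7)
w2 = Aw1 = (49, 49)
w3 = Aw2 = (343, 343)
Aw3 = (2401, 2401)
w3·Aw3 = 343·2401 + 343·2401 = 1647086; w3·w3 = 343·343 + 343·343 = 235298
λ ≈ 1647086/235298 = 7.00000

λ ≈ 7.00000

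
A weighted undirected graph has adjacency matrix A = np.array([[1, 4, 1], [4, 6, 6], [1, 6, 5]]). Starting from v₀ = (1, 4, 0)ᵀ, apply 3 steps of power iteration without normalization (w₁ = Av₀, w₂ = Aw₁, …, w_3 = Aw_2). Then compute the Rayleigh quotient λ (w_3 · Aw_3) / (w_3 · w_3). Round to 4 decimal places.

w1 = Av₀ = (1·1 + 4·4 + 1·0; 4·1 + 6·4 + 6·0; 1·1 + 6·4 + 5·0) = (17, 28, 25)
w2 = Aw1 = (1·17 + 4·28 + 1·25; 4·17 + 6·28 + 6·25; 1·17 + 6·28 + 5·25) = (154, 386, 310)
w3 = Aw2 = (2008, 4792, 4020)
Aw3 = (25196, 60904, 50860)
w3·Aw3 = 2008·25196 + 4792·60904 + 4020·50860 = 546902736; w3·w3 = 2008·2008 + 4792·4792 + 4020·4020 = 43155728
λ ≈ 546902736/43155728 = 12.6728

12.6728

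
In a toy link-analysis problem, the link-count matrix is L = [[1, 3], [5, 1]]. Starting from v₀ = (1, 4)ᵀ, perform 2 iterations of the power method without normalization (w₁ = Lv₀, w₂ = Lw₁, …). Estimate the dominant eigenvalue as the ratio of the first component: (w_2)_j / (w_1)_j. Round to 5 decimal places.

λ ≈ 3.07692

w1 = Lv₀ = (13, 9)
w2 = Lw1 = (40, 74)
Ratio at component: 40 / 13 = 3.07692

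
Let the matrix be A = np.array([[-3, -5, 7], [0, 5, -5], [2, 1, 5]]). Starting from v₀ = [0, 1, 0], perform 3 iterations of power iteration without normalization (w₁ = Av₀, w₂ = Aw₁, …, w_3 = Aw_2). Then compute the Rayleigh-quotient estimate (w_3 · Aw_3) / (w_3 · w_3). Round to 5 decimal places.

w1 = Av₀ = (-5, 5, 1)
w2 = Aw1 = (-3, 20, 0)
w3 = Aw2 = (-91, 100, 14)
Aw3 = (-129, 430, -12)
w3·Aw3 = (-91)·(-129) + 100·430 + 14·(-12) = 54571; w3·w3 = (-91)·(-91) + 100·100 + 14·14 = 18477
λ ≈ 54571/18477 = 2.95346

2.95346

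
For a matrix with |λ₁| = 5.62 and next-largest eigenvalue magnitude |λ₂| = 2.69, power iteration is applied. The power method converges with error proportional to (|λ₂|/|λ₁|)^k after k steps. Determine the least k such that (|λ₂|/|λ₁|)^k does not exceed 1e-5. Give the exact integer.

16

|λ₂/λ₁| = 2.69/5.62 = 0.47865
Need k ≥ ln(1e-5) / ln(0.47865) = -11.5129 / -0.7368 ≈ 15.626
Smallest integer k satisfying the bound: 16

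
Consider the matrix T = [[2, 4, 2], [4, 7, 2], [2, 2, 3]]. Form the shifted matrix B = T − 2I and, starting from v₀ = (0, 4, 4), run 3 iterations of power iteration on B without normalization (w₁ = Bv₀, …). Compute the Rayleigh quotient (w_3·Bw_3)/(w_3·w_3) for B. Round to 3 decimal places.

B = T − 2I has rows (0, 4, 2); (4, 5, 2); (2, 2, 1)
w1 = Bv₀ = (24, 28, 12)
w2 = Bw1 = (136, 260, 116)
w3 = Bw2 = (1272, 2076, 908)
Bw3 = (10120, 17284, 7604)
w3·Bw3 = 55658656; w3·w3 = 6752224; μ ≈ 55658656/6752224 = 8.243

μ ≈ 8.243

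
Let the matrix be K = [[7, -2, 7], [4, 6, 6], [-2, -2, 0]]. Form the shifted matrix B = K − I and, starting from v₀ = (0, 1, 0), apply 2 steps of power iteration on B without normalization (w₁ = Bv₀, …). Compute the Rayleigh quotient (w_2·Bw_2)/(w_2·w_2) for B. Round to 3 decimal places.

μ ≈ 6.107

B = K − I has rows (6, -2, 7); (4, 5, 6); (-2, -2, -1)
w1 = Bv₀ = (-2, 5, -2)
w2 = Bw1 = (-36, 5, -4)
Bw2 = (-254, -143, 66)
w2·Bw2 = 8165; w2·w2 = 1337; μ ≈ 8165/1337 = 6.107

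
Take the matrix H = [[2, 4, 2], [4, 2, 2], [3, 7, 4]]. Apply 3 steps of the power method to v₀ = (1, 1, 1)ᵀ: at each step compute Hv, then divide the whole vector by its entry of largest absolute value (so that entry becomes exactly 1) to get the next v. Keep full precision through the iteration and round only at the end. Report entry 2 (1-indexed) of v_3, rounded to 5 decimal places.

Hv0 = (8.000000, 8.000000, 14.000000); divide by 14.000000 → v1 = (0.571429, 0.571429, 1.000000)
Hv1 = (5.428571, 5.428571, 9.714286); divide by 9.714286 → v2 = (0.558824, 0.558824, 1.000000)
Hv2 = (5.352941, 5.352941, 9.588235); divide by 9.588235 → v3 = (0.558282, 0.558282, 1.000000)
Requested entry of v3: 728/1304 = 0.55828

0.55828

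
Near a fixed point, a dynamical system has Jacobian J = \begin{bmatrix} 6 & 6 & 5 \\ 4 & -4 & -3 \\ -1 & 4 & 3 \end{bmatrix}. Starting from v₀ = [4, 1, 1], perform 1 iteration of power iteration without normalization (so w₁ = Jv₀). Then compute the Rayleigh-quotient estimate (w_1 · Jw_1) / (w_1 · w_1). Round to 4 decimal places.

8.0989

w1 = Jv₀ = (35, 9, 3)
Jw1 = (279, 95, 10)
w1·Jw1 = 35·279 + 9·95 + 3·10 = 10650; w1·w1 = 35·35 + 9·9 + 3·3 = 1315
λ ≈ 10650/1315 = 8.0989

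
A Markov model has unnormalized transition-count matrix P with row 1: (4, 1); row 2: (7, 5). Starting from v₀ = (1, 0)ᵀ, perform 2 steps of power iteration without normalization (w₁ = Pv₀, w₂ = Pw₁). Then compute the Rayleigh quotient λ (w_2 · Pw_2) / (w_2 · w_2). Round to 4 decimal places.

7.4595

w1 = Pv₀ = (4·1 + 1·0; 7·1 + 5·0) = (4, 7)
w2 = Pw1 = (4·4 + 1·7; 7·4 + 5·7) = (23, 63)
Pw2 = (155, 476)
w2·Pw2 = 23·155 + 63·476 = 33553; w2·w2 = 23·23 + 63·63 = 4498
λ ≈ 33553/4498 = 7.4595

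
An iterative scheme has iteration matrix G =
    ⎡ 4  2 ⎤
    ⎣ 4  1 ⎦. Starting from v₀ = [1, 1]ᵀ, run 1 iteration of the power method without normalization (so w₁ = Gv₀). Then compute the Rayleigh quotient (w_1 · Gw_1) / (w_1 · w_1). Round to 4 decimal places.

w1 = Gv₀ = (4·1 + 2·1; 4·1 + 1·1) = (6, 5)
Gw1 = (34, 29)
w1·Gw1 = 6·34 + 5·29 = 349; w1·w1 = 6·6 + 5·5 = 61
λ ≈ 349/61 = 5.7213

5.7213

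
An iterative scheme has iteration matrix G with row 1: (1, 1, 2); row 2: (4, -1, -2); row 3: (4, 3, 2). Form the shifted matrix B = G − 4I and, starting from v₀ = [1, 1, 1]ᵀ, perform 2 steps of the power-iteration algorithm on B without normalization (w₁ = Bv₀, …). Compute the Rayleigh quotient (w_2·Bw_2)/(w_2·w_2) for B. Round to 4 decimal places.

μ ≈ -3.9356

B = G − 4I has rows (-3, 1, 2); (4, -5, -2); (4, 3, -2)
w1 = Bv₀ = ((-3)·1 + 1·1 + 2·1; 4·1 + (-5)·1 + (-2)·1; 4·1 + 3·1 + (-2)·1) = (0, -3, 5)
w2 = Bw1 = ((-3)·0 + 1·(-3) + 2·5; 4·0 + (-5)·(-3) + (-2)·5; 4·0 + 3·(-3) + (-2)·5) = (7, 5, -19)
Bw2 = (-54, 41, 81)
w2·Bw2 = -1712; w2·w2 = 435; μ ≈ -1712/435 = -3.9356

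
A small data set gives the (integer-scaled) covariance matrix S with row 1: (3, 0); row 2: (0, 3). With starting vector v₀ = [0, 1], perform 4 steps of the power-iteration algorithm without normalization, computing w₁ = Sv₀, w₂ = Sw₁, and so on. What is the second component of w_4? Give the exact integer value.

81

w1 = Sv₀ = (3·0 + 0·1; 0·0 + 3·1) = (0, 3)
w2 = Sw1 = (3·0 + 0·3; 0·0 + 3·3) = (0, 9)
w3 = Sw2 = (0, 27)
w4 = Sw3 = (0, 81)
The requested component of w4 is 81.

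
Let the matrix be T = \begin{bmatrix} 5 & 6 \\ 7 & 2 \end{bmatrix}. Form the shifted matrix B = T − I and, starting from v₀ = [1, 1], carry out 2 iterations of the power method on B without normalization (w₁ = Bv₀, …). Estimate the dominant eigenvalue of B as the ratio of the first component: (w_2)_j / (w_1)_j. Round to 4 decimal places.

B = T − I has rows (4, 6); (7, 1)
w1 = Bv₀ = (4·1 + 6·1; 7·1 + 1·1) = (10, 8)
w2 = Bw1 = (4·10 + 6·8; 7·10 + 1·8) = (88, 78)
Ratio: 88/10 = 8.8000

μ ≈ 8.8000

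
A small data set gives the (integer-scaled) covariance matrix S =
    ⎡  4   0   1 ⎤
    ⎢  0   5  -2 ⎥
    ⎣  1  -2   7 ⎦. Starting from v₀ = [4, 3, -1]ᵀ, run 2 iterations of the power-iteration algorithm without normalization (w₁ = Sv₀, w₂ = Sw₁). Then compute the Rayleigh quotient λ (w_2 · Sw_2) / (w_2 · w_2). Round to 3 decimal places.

w1 = Sv₀ = (4·4 + 0·3 + 1·(-1); 0·4 + 5·3 + (-2)·(-1); 1·4 + (-2)·3 + 7·(-1)) = (15, 17, -9)
w2 = Sw1 = (4·15 + 0·17 + 1·(-9); 0·15 + 5·17 + (-2)·(-9); 1·15 + (-2)·17 + 7·(-9)) = (51, 103, -82)
Sw2 = (122, 679, -729)
w2·Sw2 = 51·122 + 103·679 + (-82)·(-729) = 135937; w2·w2 = 51·51 + 103·103 + (-82)·(-82) = 19934
λ ≈ 135937/19934 = 6.819

λ ≈ 6.819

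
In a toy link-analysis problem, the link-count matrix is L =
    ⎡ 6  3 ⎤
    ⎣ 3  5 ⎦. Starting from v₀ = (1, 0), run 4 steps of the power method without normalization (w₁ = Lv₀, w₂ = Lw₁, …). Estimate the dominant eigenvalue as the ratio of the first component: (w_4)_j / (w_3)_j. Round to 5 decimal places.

λ ≈ 8.43902

w1 = Lv₀ = (6·1 + 3·0; 3·1 + 5·0) = (6, 3)
w2 = Lw1 = (6·6 + 3·3; 3·6 + 5·3) = (45, 33)
w3 = Lw2 = (369, 300)
w4 = Lw3 = (3114, 2607)
Ratio at component: 3114 / 369 = 8.43902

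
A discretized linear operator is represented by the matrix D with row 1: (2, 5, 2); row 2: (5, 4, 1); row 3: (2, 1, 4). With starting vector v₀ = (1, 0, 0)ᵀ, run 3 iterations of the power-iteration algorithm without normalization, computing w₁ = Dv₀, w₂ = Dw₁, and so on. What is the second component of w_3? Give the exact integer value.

w1 = Dv₀ = (2, 5, 2)
w2 = Dw1 = (33, 32, 17)
w3 = Dw2 = (260, 310, 166)
The requested component of w3 is 310.

310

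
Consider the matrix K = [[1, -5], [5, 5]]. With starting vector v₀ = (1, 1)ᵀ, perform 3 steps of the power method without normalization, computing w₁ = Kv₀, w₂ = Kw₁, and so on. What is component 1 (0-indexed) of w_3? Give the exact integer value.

-120

w1 = Kv₀ = (1·1 + (-5)·1; 5·1 + 5·1) = (-4, 10)
w2 = Kw1 = (1·(-4) + (-5)·10; 5·(-4) + 5·10) = (-54, 30)
w3 = Kw2 = (-204, -120)
The requested component of w3 is -120.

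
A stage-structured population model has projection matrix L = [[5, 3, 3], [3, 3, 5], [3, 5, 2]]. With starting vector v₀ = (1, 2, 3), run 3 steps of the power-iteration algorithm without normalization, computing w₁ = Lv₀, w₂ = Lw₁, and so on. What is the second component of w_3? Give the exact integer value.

2458

w1 = Lv₀ = (5·1 + 3·2 + 3·3; 3·1 + 3·2 + 5·3; 3·1 + 5·2 + 2·3) = (20, 24, 19)
w2 = Lw1 = (5·20 + 3·24 + 3·19; 3·20 + 3·24 + 5·19; 3·20 + 5·24 + 2·19) = (229, 227, 218)
w3 = Lw2 = (2480, 2458, 2258)
The requested component of w3 is 2458.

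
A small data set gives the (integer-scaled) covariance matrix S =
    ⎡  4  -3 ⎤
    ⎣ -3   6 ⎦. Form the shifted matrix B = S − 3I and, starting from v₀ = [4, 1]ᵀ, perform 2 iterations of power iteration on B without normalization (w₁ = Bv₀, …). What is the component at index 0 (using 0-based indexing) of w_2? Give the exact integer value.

28

B = S − 3I has rows (1, -3); (-3, 3)
w1 = Bv₀ = (1·4 + (-3)·1; (-3)·4 + 3·1) = (1, -9)
w2 = Bw1 = (1·1 + (-3)·(-9); (-3)·1 + 3·(-9)) = (28, -30)
Requested component of w2: 28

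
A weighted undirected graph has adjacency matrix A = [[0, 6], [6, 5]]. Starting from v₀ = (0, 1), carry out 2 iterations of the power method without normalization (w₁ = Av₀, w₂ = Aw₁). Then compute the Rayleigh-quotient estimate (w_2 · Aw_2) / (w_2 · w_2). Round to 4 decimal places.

8.7784

w1 = Av₀ = (6, 5)
w2 = Aw1 = (30, 61)
Aw2 = (366, 485)
w2·Aw2 = 30·366 + 61·485 = 40565; w2·w2 = 30·30 + 61·61 = 4621
λ ≈ 40565/4621 = 8.7784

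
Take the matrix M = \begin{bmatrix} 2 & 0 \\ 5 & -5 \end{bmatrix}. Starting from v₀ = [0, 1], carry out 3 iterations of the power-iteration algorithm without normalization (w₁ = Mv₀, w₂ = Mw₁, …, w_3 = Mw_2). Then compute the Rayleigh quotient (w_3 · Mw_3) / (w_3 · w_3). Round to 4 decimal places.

w1 = Mv₀ = (0, -5)
w2 = Mw1 = (0, 25)
w3 = Mw2 = (0, -125)
Mw3 = (0, 625)
w3·Mw3 = 0·0 + (-125)·625 = -78125; w3·w3 = 0·0 + (-125)·(-125) = 15625
λ ≈ -78125/15625 = -5.0000

λ ≈ -5.0000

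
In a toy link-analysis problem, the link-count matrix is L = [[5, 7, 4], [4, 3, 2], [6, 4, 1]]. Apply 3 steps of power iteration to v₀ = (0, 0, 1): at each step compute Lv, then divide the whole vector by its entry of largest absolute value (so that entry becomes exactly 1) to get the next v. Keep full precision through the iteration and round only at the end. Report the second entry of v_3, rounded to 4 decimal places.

0.5918

Lv0 = (4.00000, 2.00000, 1.00000); divide by 4.00000 → v1 = (1.00000, 0.50000, 0.25000)
Lv1 = (9.50000, 6.00000, 8.25000); divide by 9.50000 → v2 = (1.00000, 0.63158, 0.86842)
Lv2 = (12.89474, 7.63158, 9.39474); divide by 12.89474 → v3 = (1.00000, 0.59184, 0.72857)
Requested entry of v3: 290/490 = 0.5918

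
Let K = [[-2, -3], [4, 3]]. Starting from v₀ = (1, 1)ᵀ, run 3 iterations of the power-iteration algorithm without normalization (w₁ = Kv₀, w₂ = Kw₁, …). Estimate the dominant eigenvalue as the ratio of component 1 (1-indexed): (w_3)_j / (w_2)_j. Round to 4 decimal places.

λ ≈ -1.7273

w1 = Kv₀ = ((-2)·1 + (-3)·1; 4·1 + 3·1) = (-5, 7)
w2 = Kw1 = ((-2)·(-5) + (-3)·7; 4·(-5) + 3·7) = (-11, 1)
w3 = Kw2 = (19, -41)
Ratio at component: 19 / -11 = -1.7273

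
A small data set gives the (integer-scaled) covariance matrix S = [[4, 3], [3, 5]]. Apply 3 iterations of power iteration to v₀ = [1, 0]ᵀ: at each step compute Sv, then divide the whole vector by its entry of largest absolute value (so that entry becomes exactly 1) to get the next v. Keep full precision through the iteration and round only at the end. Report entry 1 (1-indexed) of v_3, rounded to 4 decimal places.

Sv0 = (4.00000, 3.00000); divide by 4.00000 → v1 = (1.00000, 0.75000)
Sv1 = (6.25000, 6.75000); divide by 6.75000 → v2 = (0.92593, 1.00000)
Sv2 = (6.70370, 7.77778); divide by 7.77778 → v3 = (0.86190, 1.00000)
Requested entry of v3: 181/210 = 0.8619

0.8619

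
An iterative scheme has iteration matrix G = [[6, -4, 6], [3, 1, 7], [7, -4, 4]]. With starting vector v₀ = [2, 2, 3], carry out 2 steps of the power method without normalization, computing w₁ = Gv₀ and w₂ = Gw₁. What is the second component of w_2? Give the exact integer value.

w1 = Gv₀ = (6·2 + (-4)·2 + 6·3; 3·2 + 1·2 + 7·3; 7·2 + (-4)·2 + 4·3) = (22, 29, 18)
w2 = Gw1 = (6·22 + (-4)·29 + 6·18; 3·22 + 1·29 + 7·18; 7·22 + (-4)·29 + 4·18) = (124, 221, 110)
The requested component of w2 is 221.

221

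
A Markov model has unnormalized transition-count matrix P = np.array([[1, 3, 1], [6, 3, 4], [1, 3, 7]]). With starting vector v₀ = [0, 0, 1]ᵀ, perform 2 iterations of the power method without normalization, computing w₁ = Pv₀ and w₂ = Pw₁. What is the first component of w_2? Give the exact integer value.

20

w1 = Pv₀ = (1·0 + 3·0 + 1·1; 6·0 + 3·0 + 4·1; 1·0 + 3·0 + 7·1) = (1, 4, 7)
w2 = Pw1 = (1·1 + 3·4 + 1·7; 6·1 + 3·4 + 4·7; 1·1 + 3·4 + 7·7) = (20, 46, 62)
The requested component of w2 is 20.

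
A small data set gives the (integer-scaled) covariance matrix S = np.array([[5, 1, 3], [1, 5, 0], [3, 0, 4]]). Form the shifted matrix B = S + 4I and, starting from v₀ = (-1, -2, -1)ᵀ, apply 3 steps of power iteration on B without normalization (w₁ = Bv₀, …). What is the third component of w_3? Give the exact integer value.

B = S + 4I has rows (9, 1, 3); (1, 9, 0); (3, 0, 8)
w1 = Bv₀ = (9·(-1) + 1·(-2) + 3·(-1); 1·(-1) + 9·(-2) + 0·(-1); 3·(-1) + 0·(-2) + 8·(-1)) = (-14, -19, -11)
w2 = Bw1 = (9·(-14) + 1·(-19) + 3·(-11); 1·(-14) + 9·(-19) + 0·(-11); 3·(-14) + 0·(-19) + 8·(-11)) = (-178, -185, -130)
w3 = Bw2 = (-2177, -1843, -1574)
Requested component of w3: -1574

-1574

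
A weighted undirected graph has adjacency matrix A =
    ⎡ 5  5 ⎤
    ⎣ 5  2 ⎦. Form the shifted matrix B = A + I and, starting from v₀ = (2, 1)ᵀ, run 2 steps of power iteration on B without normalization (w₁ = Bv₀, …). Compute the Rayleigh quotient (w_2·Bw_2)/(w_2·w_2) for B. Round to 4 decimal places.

B = A + I has rows (6, 5); (5, 3)
w1 = Bv₀ = (6·2 + 5·1; 5·2 + 3·1) = (17, 13)
w2 = Bw1 = (6·17 + 5·13; 5·17 + 3·13) = (167, 124)
Bw2 = (1622, 1207)
w2·Bw2 = 420542; w2·w2 = 43265; μ ≈ 420542/43265 = 9.7201

μ ≈ 9.7201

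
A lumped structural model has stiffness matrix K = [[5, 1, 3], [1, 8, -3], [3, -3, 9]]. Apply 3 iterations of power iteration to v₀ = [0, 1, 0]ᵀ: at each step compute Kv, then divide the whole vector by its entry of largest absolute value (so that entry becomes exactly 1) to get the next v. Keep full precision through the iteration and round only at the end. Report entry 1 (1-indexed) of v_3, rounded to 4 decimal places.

Kv0 = (1.00000, 8.00000, -3.00000); divide by 8.00000 → v1 = (0.12500, 1.00000, -0.37500)
Kv1 = (0.50000, 9.25000, -6.00000); divide by 9.25000 → v2 = (0.05405, 1.00000, -0.64865)
Kv2 = (-0.67568, 10.00000, -8.67568); divide by 10.00000 → v3 = (-0.06757, 1.00000, -0.86757)
Requested entry of v3: -50/740 = -0.0676

-0.0676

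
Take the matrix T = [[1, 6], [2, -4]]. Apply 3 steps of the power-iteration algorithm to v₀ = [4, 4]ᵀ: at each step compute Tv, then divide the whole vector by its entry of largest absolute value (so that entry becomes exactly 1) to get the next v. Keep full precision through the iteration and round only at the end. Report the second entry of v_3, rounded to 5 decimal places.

-0.77165

Tv0 = (28.000000, -8.000000); divide by 28.000000 → v1 = (1.000000, -0.285714)
Tv1 = (-0.714286, 3.142857); divide by 3.142857 → v2 = (-0.227273, 1.000000)
Tv2 = (5.772727, -4.454545); divide by 5.772727 → v3 = (1.000000, -0.771654)
Requested entry of v3: -392/508 = -0.77165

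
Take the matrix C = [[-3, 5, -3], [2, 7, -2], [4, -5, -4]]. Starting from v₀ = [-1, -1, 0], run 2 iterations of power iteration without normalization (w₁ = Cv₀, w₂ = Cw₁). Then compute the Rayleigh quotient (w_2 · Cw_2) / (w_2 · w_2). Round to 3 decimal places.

w1 = Cv₀ = ((-3)·(-1) + 5·(-1) + (-3)·0; 2·(-1) + 7·(-1) + (-2)·0; 4·(-1) + (-5)·(-1) + (-4)·0) = (-2, -9, 1)
w2 = Cw1 = ((-3)·(-2) + 5·(-9) + (-3)·1; 2·(-2) + 7·(-9) + (-2)·1; 4·(-2) + (-5)·(-9) + (-4)·1) = (-42, -69, 33)
Cw2 = (-318, -633, 45)
w2·Cw2 = (-42)·(-318) + (-69)·(-633) + 33·45 = 58518; w2·w2 = (-42)·(-42) + (-69)·(-69) + 33·33 = 7614
λ ≈ 58518/7614 = 7.686

7.686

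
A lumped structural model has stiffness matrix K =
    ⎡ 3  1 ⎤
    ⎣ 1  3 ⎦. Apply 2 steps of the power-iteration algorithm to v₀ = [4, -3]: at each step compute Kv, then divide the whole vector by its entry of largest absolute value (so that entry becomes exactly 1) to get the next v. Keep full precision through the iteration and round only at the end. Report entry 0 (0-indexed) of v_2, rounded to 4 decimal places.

Kv0 = (9.00000, -5.00000); divide by 9.00000 → v1 = (1.00000, -0.55556)
Kv1 = (2.44444, -0.66667); divide by 2.44444 → v2 = (1.00000, -0.27273)
Requested entry of v2: 22/22 = 1.0000

1.0000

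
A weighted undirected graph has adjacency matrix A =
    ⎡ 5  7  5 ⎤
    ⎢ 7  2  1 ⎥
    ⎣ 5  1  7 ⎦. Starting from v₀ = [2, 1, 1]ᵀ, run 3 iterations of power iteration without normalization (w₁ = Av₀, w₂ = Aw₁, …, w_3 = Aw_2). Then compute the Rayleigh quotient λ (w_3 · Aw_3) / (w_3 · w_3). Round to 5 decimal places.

w1 = Av₀ = (22, 17, 18)
w2 = Aw1 = (319, 206, 253)
w3 = Aw2 = (4302, 2898, 3572)
Aw3 = (59656, 39482, 49412)
w3·Aw3 = 4302·59656 + 2898·39482 + 3572·49412 = 547558612; w3·w3 = 4302·4302 + 2898·2898 + 3572·3572 = 39664792
λ ≈ 547558612/39664792 = 13.80465

λ ≈ 13.80465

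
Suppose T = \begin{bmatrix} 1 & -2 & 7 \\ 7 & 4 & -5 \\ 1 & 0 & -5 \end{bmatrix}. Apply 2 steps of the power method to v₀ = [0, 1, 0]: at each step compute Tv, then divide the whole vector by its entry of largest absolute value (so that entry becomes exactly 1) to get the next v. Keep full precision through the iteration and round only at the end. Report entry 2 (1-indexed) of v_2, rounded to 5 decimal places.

Tv0 = (-2.000000, 4.000000, 0.000000); divide by 4.000000 → v1 = (-0.500000, 1.000000, 0.000000)
Tv1 = (-2.500000, 0.500000, -0.500000); divide by -2.500000 → v2 = (1.000000, -0.200000, 0.200000)
Requested entry of v2: 2/-10 = -0.20000

-0.20000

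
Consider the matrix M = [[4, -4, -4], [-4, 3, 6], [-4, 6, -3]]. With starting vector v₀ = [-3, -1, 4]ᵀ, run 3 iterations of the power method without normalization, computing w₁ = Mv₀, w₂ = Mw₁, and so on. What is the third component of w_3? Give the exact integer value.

w1 = Mv₀ = (4·(-3) + (-4)·(-1) + (-4)·4; (-4)·(-3) + 3·(-1) + 6·4; (-4)·(-3) + 6·(-1) + (-3)·4) = (-24, 33, -6)
w2 = Mw1 = (4·(-24) + (-4)·33 + (-4)·(-6); (-4)·(-24) + 3·33 + 6·(-6); (-4)·(-24) + 6·33 + (-3)·(-6)) = (-204, 159, 312)
w3 = Mw2 = (-2700, 3165, 834)
The requested component of w3 is 834.

834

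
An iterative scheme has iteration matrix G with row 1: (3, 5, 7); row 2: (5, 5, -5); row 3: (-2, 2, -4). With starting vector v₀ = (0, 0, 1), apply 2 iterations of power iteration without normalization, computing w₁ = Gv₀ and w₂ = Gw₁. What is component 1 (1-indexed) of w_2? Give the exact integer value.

-32

w1 = Gv₀ = (3·0 + 5·0 + 7·1; 5·0 + 5·0 + (-5)·1; (-2)·0 + 2·0 + (-4)·1) = (7, -5, -4)
w2 = Gw1 = (3·7 + 5·(-5) + 7·(-4); 5·7 + 5·(-5) + (-5)·(-4); (-2)·7 + 2·(-5) + (-4)·(-4)) = (-32, 30, -8)
The requested component of w2 is -32.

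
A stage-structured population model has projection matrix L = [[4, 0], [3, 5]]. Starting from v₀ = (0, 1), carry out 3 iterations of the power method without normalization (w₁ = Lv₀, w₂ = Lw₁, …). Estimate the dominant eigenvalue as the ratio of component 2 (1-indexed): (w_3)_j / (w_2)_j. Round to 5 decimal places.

w1 = Lv₀ = (4·0 + 0·1; 3·0 + 5·1) = (0, 5)
w2 = Lw1 = (4·0 + 0·5; 3·0 + 5·5) = (0, 25)
w3 = Lw2 = (0, 125)
Ratio at component: 125 / 25 = 5.00000

5.00000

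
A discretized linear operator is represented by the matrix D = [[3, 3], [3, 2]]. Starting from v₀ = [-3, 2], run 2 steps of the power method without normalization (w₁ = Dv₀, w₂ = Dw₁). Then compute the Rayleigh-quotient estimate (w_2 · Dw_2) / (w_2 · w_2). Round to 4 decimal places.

w1 = Dv₀ = (-3, -5)
w2 = Dw1 = (-24, -19)
Dw2 = (-129, -110)
w2·Dw2 = (-24)·(-129) + (-19)·(-110) = 5186; w2·w2 = (-24)·(-24) + (-19)·(-19) = 937
λ ≈ 5186/937 = 5.5347

5.5347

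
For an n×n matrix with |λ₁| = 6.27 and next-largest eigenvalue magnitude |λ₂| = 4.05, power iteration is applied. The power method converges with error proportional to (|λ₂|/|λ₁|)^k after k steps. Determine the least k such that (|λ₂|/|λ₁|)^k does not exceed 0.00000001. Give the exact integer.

43

|λ₂/λ₁| = 4.05/6.27 = 0.64593
Need k ≥ ln(0.00000001) / ln(0.64593) = -18.4207 / -0.4371 ≈ 42.147
Smallest integer k satisfying the bound: 43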